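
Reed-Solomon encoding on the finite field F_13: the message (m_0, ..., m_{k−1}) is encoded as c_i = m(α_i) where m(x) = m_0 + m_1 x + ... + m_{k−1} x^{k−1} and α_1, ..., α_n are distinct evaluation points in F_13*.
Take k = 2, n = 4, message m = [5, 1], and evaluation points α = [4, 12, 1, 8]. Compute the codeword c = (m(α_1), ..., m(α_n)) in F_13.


c = [9, 4, 6, 0]

Message polynomial: m(x) = 5 + 1·x (mod 13).
For each evaluation point α_i, compute m(α_i) mod 13:
  α_1 = 4: Horner steps 1 → 9, so m(4) = 9.
  α_2 = 12: Horner steps 1 → 4, so m(12) = 4.
  α_3 = 1: Horner steps 1 → 6, so m(1) = 6.
  α_4 = 8: Horner steps 1 → 0, so m(8) = 0.
Codeword c = [9, 4, 6, 0] ∈ F_13^4.


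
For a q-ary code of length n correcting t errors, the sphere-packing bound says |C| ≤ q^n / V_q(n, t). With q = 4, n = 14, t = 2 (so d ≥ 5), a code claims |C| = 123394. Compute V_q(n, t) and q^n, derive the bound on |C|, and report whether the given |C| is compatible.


V_q(n, t) = 862, q^n = 268435456, Hamming bound = 311410, |C| = 123394 ≤ bound (satisfied).

Step 1: Compute V_q(n, t) = Σ_{j=0}^2 C(n, j) (q−1)^j.
  j = 0: C(14,0)·(3)^0 = 1·1 = 1.
  j = 1: C(14,1)·(3)^1 = 14·3 = 42.
  j = 2: C(14,2)·(3)^2 = 91·9 = 819.
  V_q(n, t) = 1 + 42 + 819 = 862.
Step 2: q^n = 4^14 = 268435456.
Step 3: Hamming bound ⌊q^n / V_q(n,t)⌋ = ⌊268435456/862⌋ = 311410.
Step 4: Compare |C| = 123394 to 311410: satisfied.
The claimed |C| lies below the Hamming bound.


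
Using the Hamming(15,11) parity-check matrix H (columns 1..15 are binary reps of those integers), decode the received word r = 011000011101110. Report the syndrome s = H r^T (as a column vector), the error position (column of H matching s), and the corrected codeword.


s = (0, 1, 0, 1)^T, error position = 5, corrected codeword c = 011010011101110

Compute s = H r^T mod 2 one row at a time:
  s_1 = 1 + 1 + 1 + 0 + 1 + 1 + 1 + 0 = 6 ≡ 0 (mod 2).
  s_2 = 0 + 0 + 0 + 0 + 1 + 1 + 1 + 0 = 3 ≡ 1 (mod 2).
  s_3 = 1 + 1 + 0 + 0 + 1 + 0 + 1 + 0 = 4 ≡ 0 (mod 2).
  s_4 = 0 + 1 + 0 + 0 + 1 + 0 + 1 + 0 = 3 ≡ 1 (mod 2).
s = (0, 1, 0, 1)^T — this equals column 5 of H (binary 0101), so error is at position 5.
Correct: flip bit 5 of r = 011000011101110 to get c = 011010011101110.


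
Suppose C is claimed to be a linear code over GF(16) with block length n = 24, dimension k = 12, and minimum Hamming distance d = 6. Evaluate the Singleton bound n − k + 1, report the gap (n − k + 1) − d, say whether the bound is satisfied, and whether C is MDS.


Singleton RHS = n − k + 1 = 13, slack = 7, bound satisfied, not MDS.

Singleton bound: d ≤ n − k + 1.
Here n = 24, k = 12, so n − k + 1 = 13.
Given d = 6, check d ≤ 13: YES.
Slack = (n − k + 1) − d = 7.
The code is NOT MDS (slack = 7 > 0).
Description: the claimed parameters are [24, 12, 6]_16; such a code would be non-MDS.


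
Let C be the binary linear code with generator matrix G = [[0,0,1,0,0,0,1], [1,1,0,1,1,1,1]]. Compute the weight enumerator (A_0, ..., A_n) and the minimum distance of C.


Weight distribution: A_0 = 1, A_2 = 1, A_6 = 2. Minimum distance d = 2.

Enumerate all 2^2 = 4 messages m ∈ F_2^2.
For each, compute codeword c = mG in F_2^7, then tally its weight.
  m = 00 → c = 0000000, weight = 0.
  m = 10 → c = 0010001, weight = 2.
  m = 01 → c = 1101111, weight = 6.
  m = 11 → c = 1111110, weight = 6.
Tally weights:
  weight 0: 1 codewords.
  weight 2: 1 codewords.
  weight 6: 2 codewords.
Minimum distance d = smallest w > 0 with A_w > 0 = 2.
Sanity: Σ A_w = 4 = 2^2 = 4 ✓.


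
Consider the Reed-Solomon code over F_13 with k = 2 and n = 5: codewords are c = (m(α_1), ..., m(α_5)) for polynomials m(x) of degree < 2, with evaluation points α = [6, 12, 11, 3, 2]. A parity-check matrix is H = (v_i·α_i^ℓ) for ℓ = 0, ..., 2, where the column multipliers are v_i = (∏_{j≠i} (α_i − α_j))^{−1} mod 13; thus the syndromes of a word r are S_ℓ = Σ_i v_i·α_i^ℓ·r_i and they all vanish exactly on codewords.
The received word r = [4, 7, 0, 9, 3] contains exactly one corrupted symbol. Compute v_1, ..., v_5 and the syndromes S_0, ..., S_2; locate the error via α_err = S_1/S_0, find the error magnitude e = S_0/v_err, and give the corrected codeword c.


S = (3, 6, 12), error at position 5, error magnitude e = 1, c = [4, 7, 0, 9, 2].

Step 1: column multipliers v_i = (∏_{j≠i}(α_i − α_j))^{−1} mod 13.
  i = 1 (α = 6): (6−12)(6−11)(6−3)(6−2) = (−6)·(−5)·3·4 = 360 ≡ 9, so v_1 = 9^{−1} = 3 (mod 13).
  i = 2 (α = 12): (12−6)(12−11)(12−3)(12−2) = 6·1·9·10 = 540 ≡ 7, so v_2 = 7^{−1} = 2 (mod 13).
  i = 3 (α = 11): (11−6)(11−12)(11−3)(11−2) = 5·(−1)·8·9 = −360 ≡ 4, so v_3 = 4^{−1} = 10 (mod 13).
  i = 4 (α = 3): (3−6)(3−12)(3−11)(3−2) = (−3)·(−9)·(−8)·1 = −216 ≡ 5, so v_4 = 5^{−1} = 8 (mod 13).
  i = 5 (α = 2): (2−6)(2−12)(2−11)(2−3) = (−4)·(−10)·(−9)·(−1) = 360 ≡ 9, so v_5 = 9^{−1} = 3 (mod 13).
  v = [3, 2, 10, 8, 3].
Step 2: syndromes of r = [4, 7, 0, 9, 3] (all sums mod 13).
  S_0 = Σ v_i r_i = 3·4 + 2·7 + 10·0 + 8·9 + 3·3 = 107 ≡ 3.
  S_1 = Σ v_i α_i r_i = 3·6·4 + 2·12·7 + 10·11·0 + 8·3·9 + 3·2·3 = 474 ≡ 6.
  α_i^2 mod 13 = [10, 1, 4, 9, 4].
  S_2 = Σ v_i α_i^2 r_i = 3·10·4 + 2·1·7 + 10·4·0 + 8·9·9 + 3·4·3 = 818 ≡ 12.
  S = (3, 6, 12) ≠ 0, so r is not a codeword (an error is present).
Step 3: locate the error. For a single error e at position i, S_ℓ = v_i·e·α_i^ℓ, so α_err = S_1/S_0.
  S_0^{−1} = 3^{−1} = 9 (mod 13), so α_err = 6·9 = 54 ≡ 2 = α_5. Error position i = 5.
  Consistency check: S_2/S_1 = 12·11 = 132 ≡ 2 = α_err ✓ (single-error assumption holds).
Step 4: error magnitude e = S_0/v_5 = S_0·∏_{j≠5}(α_5 − α_j) = 3·9 = 27 ≡ 1 (mod 13).
Step 5: correct position 5: c_5 = r_5 − e = 3 − 1 ≡ 2 (mod 13). Hence c = [4, 7, 0, 9, 2].
  Check: interpolating c through the α_i gives m(x) = 1 + 7·x (degree < 2) with m(α_i) = c_i for every i, so c is indeed a codeword.


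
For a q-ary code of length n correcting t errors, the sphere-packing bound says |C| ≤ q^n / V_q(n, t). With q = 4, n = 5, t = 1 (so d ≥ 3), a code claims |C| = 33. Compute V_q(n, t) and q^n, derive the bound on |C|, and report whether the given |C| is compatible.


V_q(n, t) = 16, q^n = 1024, Hamming bound = 64, |C| = 33 ≤ bound (satisfied).

Step 1: Compute V_q(n, t) = Σ_{j=0}^1 C(n, j) (q−1)^j.
  j = 0: C(5,0)·(3)^0 = 1·1 = 1.
  j = 1: C(5,1)·(3)^1 = 5·3 = 15.
  V_q(n, t) = 1 + 15 = 16.
Step 2: q^n = 4^5 = 1024.
Step 3: Hamming bound ⌊q^n / V_q(n,t)⌋ = ⌊1024/16⌋ = 64.
Step 4: Compare |C| = 33 to 64: satisfied.
The claimed |C| lies below the Hamming bound.


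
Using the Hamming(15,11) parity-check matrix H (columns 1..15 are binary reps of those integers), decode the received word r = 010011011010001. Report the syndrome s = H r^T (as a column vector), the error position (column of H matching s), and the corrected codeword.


s = (0, 1, 0, 0)^T, error position = 4, corrected codeword c = 010111011010001

Compute s = H r^T mod 2 one row at a time:
  s_1 = 1 + 1 + 0 + 1 + 0 + 0 + 0 + 1 = 4 ≡ 0 (mod 2).
  s_2 = 0 + 1 + 1 + 0 + 0 + 0 + 0 + 1 = 3 ≡ 1 (mod 2).
  s_3 = 1 + 0 + 1 + 0 + 0 + 1 + 0 + 1 = 4 ≡ 0 (mod 2).
  s_4 = 0 + 0 + 1 + 0 + 1 + 1 + 0 + 1 = 4 ≡ 0 (mod 2).
s = (0, 1, 0, 0)^T — this equals column 4 of H (binary 0100), so error is at position 4.
Correct: flip bit 4 of r = 010011011010001 to get c = 010111011010001.


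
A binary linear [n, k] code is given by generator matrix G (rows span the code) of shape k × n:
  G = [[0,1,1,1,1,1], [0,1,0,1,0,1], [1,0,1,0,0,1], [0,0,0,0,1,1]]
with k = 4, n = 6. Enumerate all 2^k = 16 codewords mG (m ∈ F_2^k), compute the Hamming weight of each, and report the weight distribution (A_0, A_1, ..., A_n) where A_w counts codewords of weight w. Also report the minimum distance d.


Weight distribution: A_0 = 1, A_1 = 1, A_2 = 3, A_3 = 6, A_4 = 3, A_5 = 1, A_6 = 1. Minimum distance d = 1.

Enumerate all 2^4 = 16 messages m ∈ F_2^4.
For each, compute codeword c = mG in F_2^6, then tally its weight.
  m = 0000 → c = 000000, weight = 0.
  m = 1000 → c = 011111, weight = 5.
  m = 0100 → c = 010101, weight = 3.
  m = 1100 → c = 001010, weight = 2.
  m = 0010 → c = 101001, weight = 3.
  m = 1010 → c = 110110, weight = 4.
  m = 0110 → c = 111100, weight = 4.
  m = 1110 → c = 100011, weight = 3.
  m = 0001 → c = 000011, weight = 2.
  m = 1001 → c = 011100, weight = 3.
  m = 0101 → c = 010110, weight = 3.
  m = 1101 → c = 001001, weight = 2.
  m = 0011 → c = 101010, weight = 3.
  m = 1011 → c = 110101, weight = 4.
  m = 0111 → c = 111111, weight = 6.
  m = 1111 → c = 100000, weight = 1.
Tally weights:
  weight 0: 1 codewords.
  weight 1: 1 codewords.
  weight 2: 3 codewords.
  weight 3: 6 codewords.
  weight 4: 3 codewords.
  weight 5: 1 codewords.
  weight 6: 1 codewords.
Minimum distance d = smallest w > 0 with A_w > 0 = 1.
Sanity: Σ A_w = 16 = 2^4 = 16 ✓.


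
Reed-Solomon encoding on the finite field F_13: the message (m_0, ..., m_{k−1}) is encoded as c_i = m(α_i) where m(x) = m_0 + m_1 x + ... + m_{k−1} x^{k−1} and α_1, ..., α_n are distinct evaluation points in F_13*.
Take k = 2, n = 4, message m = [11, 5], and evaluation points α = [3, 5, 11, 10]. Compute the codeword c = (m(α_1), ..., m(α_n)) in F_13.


c = [0, 10, 1, 9]

Message polynomial: m(x) = 11 + 5·x (mod 13).
For each evaluation point α_i, compute m(α_i) mod 13:
  α_1 = 3: Horner steps 5 → 0, so m(3) = 0.
  α_2 = 5: Horner steps 5 → 10, so m(5) = 10.
  α_3 = 11: Horner steps 5 → 1, so m(11) = 1.
  α_4 = 10: Horner steps 5 → 9, so m(10) = 9.
Codeword c = [0, 10, 1, 9] ∈ F_13^4.


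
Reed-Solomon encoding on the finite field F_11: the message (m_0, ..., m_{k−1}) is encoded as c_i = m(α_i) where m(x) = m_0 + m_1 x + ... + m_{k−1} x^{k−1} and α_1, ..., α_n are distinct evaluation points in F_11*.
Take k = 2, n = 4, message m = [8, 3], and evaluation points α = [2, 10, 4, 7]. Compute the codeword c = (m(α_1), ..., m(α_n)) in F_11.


c = [3, 5, 9, 7]

Message polynomial: m(x) = 8 + 3·x (mod 11).
For each evaluation point α_i, compute m(α_i) mod 11:
  α_1 = 2: Horner steps 3 → 3, so m(2) = 3.
  α_2 = 10: Horner steps 3 → 5, so m(10) = 5.
  α_3 = 4: Horner steps 3 → 9, so m(4) = 9.
  α_4 = 7: Horner steps 3 → 7, so m(7) = 7.
Codeword c = [3, 5, 9, 7] ∈ F_11^4.


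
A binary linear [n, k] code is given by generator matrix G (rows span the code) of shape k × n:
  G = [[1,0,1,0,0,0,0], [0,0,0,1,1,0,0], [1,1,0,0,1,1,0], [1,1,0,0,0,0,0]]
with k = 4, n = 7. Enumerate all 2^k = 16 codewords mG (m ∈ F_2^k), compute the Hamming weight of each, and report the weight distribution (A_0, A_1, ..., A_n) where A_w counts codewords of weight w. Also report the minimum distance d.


Weight distribution: A_0 = 1, A_2 = 6, A_4 = 9. Minimum distance d = 2.

Enumerate all 2^4 = 16 messages m ∈ F_2^4.
For each, compute codeword c = mG in F_2^7, then tally its weight.
  m = 0000 → c = 0000000, weight = 0.
  m = 1000 → c = 1010000, weight = 2.
  m = 0100 → c = 0001100, weight = 2.
  m = 1100 → c = 1011100, weight = 4.
  m = 0010 → c = 1100110, weight = 4.
  m = 1010 → c = 0110110, weight = 4.
  m = 0110 → c = 1101010, weight = 4.
  m = 1110 → c = 0111010, weight = 4.
  m = 0001 → c = 1100000, weight = 2.
  m = 1001 → c = 0110000, weight = 2.
  m = 0101 → c = 1101100, weight = 4.
  m = 1101 → c = 0111100, weight = 4.
  m = 0011 → c = 0000110, weight = 2.
  m = 1011 → c = 1010110, weight = 4.
  m = 0111 → c = 0001010, weight = 2.
  m = 1111 → c = 1011010, weight = 4.
Tally weights:
  weight 0: 1 codewords.
  weight 2: 6 codewords.
  weight 4: 9 codewords.
Minimum distance d = smallest w > 0 with A_w > 0 = 2.
Sanity: Σ A_w = 16 = 2^4 = 16 ✓.


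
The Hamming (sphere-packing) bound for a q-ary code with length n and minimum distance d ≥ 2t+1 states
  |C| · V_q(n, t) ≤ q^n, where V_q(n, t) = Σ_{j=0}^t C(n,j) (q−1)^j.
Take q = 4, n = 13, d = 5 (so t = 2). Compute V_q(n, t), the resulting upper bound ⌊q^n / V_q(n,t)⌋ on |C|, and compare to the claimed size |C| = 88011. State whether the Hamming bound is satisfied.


V_q(n, t) = 742, q^n = 67108864, Hamming bound = 90443, |C| = 88011 ≤ bound (satisfied).

Step 1: Compute V_q(n, t) = Σ_{j=0}^2 C(n, j) (q−1)^j.
  j = 0: C(13,0)·(3)^0 = 1·1 = 1.
  j = 1: C(13,1)·(3)^1 = 13·3 = 39.
  j = 2: C(13,2)·(3)^2 = 78·9 = 702.
  V_q(n, t) = 1 + 39 + 702 = 742.
Step 2: q^n = 4^13 = 67108864.
Step 3: Hamming bound ⌊q^n / V_q(n,t)⌋ = ⌊67108864/742⌋ = 90443.
Step 4: Compare |C| = 88011 to 90443: satisfied.
The claimed |C| lies below the Hamming bound.


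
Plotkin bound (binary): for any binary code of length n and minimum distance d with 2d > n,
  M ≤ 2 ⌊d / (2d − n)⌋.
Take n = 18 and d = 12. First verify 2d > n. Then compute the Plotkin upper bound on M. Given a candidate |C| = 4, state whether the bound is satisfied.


Plotkin bound M ≤ 4; given |C| = 4 ≤ bound (satisfied).

Check applicability: 2d = 24, n = 18.
2d − n = 6 > 0, so Plotkin applies.
Compute d/(2d−n) = 12/6 ≈ 2.0000.
⌊d/(2d−n)⌋ = 2.
Plotkin bound: M ≤ 2·2 = 4.
Given |C| = 4, check: satisfied.
This |C| is at the Plotkin bound.


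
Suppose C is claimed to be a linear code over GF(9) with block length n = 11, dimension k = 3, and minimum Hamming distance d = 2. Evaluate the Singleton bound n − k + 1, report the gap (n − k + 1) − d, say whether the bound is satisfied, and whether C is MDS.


Singleton RHS = n − k + 1 = 9, slack = 7, bound satisfied, not MDS.

Singleton bound: d ≤ n − k + 1.
Here n = 11, k = 3, so n − k + 1 = 9.
Given d = 2, check d ≤ 9: YES.
Slack = (n − k + 1) − d = 7.
The code is NOT MDS (slack = 7 > 0).
Description: the claimed parameters are [11, 3, 2]_9; such a code would be non-MDS.


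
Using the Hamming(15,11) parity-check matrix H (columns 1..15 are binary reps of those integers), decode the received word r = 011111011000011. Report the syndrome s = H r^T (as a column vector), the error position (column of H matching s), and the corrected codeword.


s = (0, 1, 1, 0)^T, error position = 6, corrected codeword c = 011110011000011

Compute s = H r^T mod 2 one row at a time:
  s_1 = 1 + 1 + 0 + 0 + 0 + 0 + 1 + 1 = 4 ≡ 0 (mod 2).
  s_2 = 1 + 1 + 1 + 0 + 0 + 0 + 1 + 1 = 5 ≡ 1 (mod 2).
  s_3 = 1 + 1 + 1 + 0 + 0 + 0 + 1 + 1 = 5 ≡ 1 (mod 2).
  s_4 = 0 + 1 + 1 + 0 + 1 + 0 + 0 + 1 = 4 ≡ 0 (mod 2).
s = (0, 1, 1, 0)^T — this equals column 6 of H (binary 0110), so error is at position 6.
Correct: flip bit 6 of r = 011111011000011 to get c = 011110011000011.


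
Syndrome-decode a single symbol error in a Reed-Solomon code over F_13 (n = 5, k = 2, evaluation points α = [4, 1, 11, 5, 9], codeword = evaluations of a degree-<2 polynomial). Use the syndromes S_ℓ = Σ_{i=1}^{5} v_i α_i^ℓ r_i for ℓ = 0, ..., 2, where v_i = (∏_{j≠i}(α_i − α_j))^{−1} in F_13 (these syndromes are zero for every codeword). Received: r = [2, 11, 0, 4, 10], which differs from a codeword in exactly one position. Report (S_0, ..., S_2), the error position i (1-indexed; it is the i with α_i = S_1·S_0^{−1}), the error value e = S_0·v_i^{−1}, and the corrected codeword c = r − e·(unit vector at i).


S = (7, 2, 8), error at position 1, error magnitude e = 6, c = [9, 11, 0, 4, 10].

Step 1: column multipliers v_i = (∏_{j≠i}(α_i − α_j))^{−1} mod 13.
  i = 1 (α = 4): (4−1)(4−11)(4−5)(4−9) = 3·(−7)·(−1)·(−5) = −105 ≡ 12, so v_1 = 12^{−1} = 12 (mod 13).
  i = 2 (α = 1): (1−4)(1−11)(1−5)(1−9) = (−3)·(−10)·(−4)·(−8) = 960 ≡ 11, so v_2 = 11^{−1} = 6 (mod 13).
  i = 3 (α = 11): (11−4)(11−1)(11−5)(11−9) = 7·10·6·2 = 840 ≡ 8, so v_3 = 8^{−1} = 5 (mod 13).
  i = 4 (α = 5): (5−4)(5−1)(5−11)(5−9) = 1·4·(−6)·(−4) = 96 ≡ 5, so v_4 = 5^{−1} = 8 (mod 13).
  i = 5 (α = 9): (9−4)(9−1)(9−11)(9−5) = 5·8·(−2)·4 = −320 ≡ 5, so v_5 = 5^{−1} = 8 (mod 13).
  v = [12, 6, 5, 8, 8].
Step 2: syndromes of r = [2, 11, 0, 4, 10] (all sums mod 13).
  S_0 = Σ v_i r_i = 12·2 + 6·11 + 5·0 + 8·4 + 8·10 = 202 ≡ 7.
  S_1 = Σ v_i α_i r_i = 12·4·2 + 6·1·11 + 5·11·0 + 8·5·4 + 8·9·10 = 1042 ≡ 2.
  α_i^2 mod 13 = [3, 1, 4, 12, 3].
  S_2 = Σ v_i α_i^2 r_i = 12·3·2 + 6·1·11 + 5·4·0 + 8·12·4 + 8·3·10 = 762 ≡ 8.
  S = (7, 2, 8) ≠ 0, so r is not a codeword (an error is present).
Step 3: locate the error. For a single error e at position i, S_ℓ = v_i·e·α_i^ℓ, so α_err = S_1/S_0.
  S_0^{−1} = 7^{−1} = 2 (mod 13), so α_err = 2·2 = 4 ≡ 4 = α_1. Error position i = 1.
  Consistency check: S_2/S_1 = 8·7 = 56 ≡ 4 = α_err ✓ (single-error assumption holds).
Step 4: error magnitude e = S_0/v_1 = S_0·∏_{j≠1}(α_1 − α_j) = 7·12 = 84 ≡ 6 (mod 13).
Step 5: correct position 1: c_1 = r_1 − e = 2 − 6 ≡ 9 (mod 13). Hence c = [9, 11, 0, 4, 10].
  Check: interpolating c through the α_i gives m(x) = 3 + 8·x (degree < 2) with m(α_i) = c_i for every i, so c is indeed a codeword.


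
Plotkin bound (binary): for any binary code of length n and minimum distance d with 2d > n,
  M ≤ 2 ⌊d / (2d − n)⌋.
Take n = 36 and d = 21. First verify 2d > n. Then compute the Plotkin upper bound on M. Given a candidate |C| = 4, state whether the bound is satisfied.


Plotkin bound M ≤ 6; given |C| = 4 ≤ bound (satisfied).

Check applicability: 2d = 42, n = 36.
2d − n = 6 > 0, so Plotkin applies.
Compute d/(2d−n) = 21/6 ≈ 3.5000.
⌊d/(2d−n)⌋ = 3.
Plotkin bound: M ≤ 2·3 = 6.
Given |C| = 4, check: satisfied.
This |C| is below the Plotkin bound.


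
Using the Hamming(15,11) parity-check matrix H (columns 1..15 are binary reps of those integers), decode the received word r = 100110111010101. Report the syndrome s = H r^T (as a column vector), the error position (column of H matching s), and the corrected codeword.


s = (1, 1, 1, 1)^T, error position = 15, corrected codeword c = 100110111010100

Compute s = H r^T mod 2 one row at a time:
  s_1 = 1 + 1 + 0 + 1 + 0 + 1 + 0 + 1 = 5 ≡ 1 (mod 2).
  s_2 = 1 + 1 + 0 + 1 + 0 + 1 + 0 + 1 = 5 ≡ 1 (mod 2).
  s_3 = 0 + 0 + 0 + 1 + 0 + 1 + 0 + 1 = 3 ≡ 1 (mod 2).
  s_4 = 1 + 0 + 1 + 1 + 1 + 1 + 1 + 1 = 7 ≡ 1 (mod 2).
s = (1, 1, 1, 1)^T — this equals column 15 of H (binary 1111), so error is at position 15.
Correct: flip bit 15 of r = 100110111010101 to get c = 100110111010100.


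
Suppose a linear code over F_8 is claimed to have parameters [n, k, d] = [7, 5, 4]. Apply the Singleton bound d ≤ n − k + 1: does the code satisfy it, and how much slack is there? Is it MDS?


Singleton RHS = n − k + 1 = 3, slack = -1, bound violated (no such code; not MDS).

Singleton bound: d ≤ n − k + 1.
Here n = 7, k = 5, so n − k + 1 = 3.
Given d = 4, check d ≤ 3: NO.
Slack = (n − k + 1) − d = -1.
The slack is negative: d = 4 exceeds n − k + 1 = 3 by 1, so the Singleton bound is violated and no linear [7, 5, 4]_8 code can exist. In particular it is not MDS (MDS requires d = n − k + 1 exactly).
Description: the claimed parameters are [7, 5, 4]_8; such a code would be impossible (violates the Singleton bound).


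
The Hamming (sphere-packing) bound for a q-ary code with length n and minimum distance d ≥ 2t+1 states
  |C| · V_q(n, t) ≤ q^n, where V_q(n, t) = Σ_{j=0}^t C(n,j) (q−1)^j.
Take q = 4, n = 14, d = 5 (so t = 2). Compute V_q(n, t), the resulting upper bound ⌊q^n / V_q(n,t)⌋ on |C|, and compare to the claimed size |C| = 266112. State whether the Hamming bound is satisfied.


V_q(n, t) = 862, q^n = 268435456, Hamming bound = 311410, |C| = 266112 ≤ bound (satisfied).

Step 1: Compute V_q(n, t) = Σ_{j=0}^2 C(n, j) (q−1)^j.
  j = 0: C(14,0)·(3)^0 = 1·1 = 1.
  j = 1: C(14,1)·(3)^1 = 14·3 = 42.
  j = 2: C(14,2)·(3)^2 = 91·9 = 819.
  V_q(n, t) = 1 + 42 + 819 = 862.
Step 2: q^n = 4^14 = 268435456.
Step 3: Hamming bound ⌊q^n / V_q(n,t)⌋ = ⌊268435456/862⌋ = 311410.
Step 4: Compare |C| = 266112 to 311410: satisfied.
The claimed |C| lies below the Hamming bound.


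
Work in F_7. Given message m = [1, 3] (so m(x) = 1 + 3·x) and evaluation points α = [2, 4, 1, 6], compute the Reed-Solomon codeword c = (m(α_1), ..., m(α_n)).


c = [0, 6, 4, 5]

Message polynomial: m(x) = 1 + 3·x (mod 7).
For each evaluation point α_i, compute m(α_i) mod 7:
  α_1 = 2: Horner steps 3 → 0, so m(2) = 0.
  α_2 = 4: Horner steps 3 → 6, so m(4) = 6.
  α_3 = 1: Horner steps 3 → 4, so m(1) = 4.
  α_4 = 6: Horner steps 3 → 5, so m(6) = 5.
Codeword c = [0, 6, 4, 5] ∈ F_7^4.


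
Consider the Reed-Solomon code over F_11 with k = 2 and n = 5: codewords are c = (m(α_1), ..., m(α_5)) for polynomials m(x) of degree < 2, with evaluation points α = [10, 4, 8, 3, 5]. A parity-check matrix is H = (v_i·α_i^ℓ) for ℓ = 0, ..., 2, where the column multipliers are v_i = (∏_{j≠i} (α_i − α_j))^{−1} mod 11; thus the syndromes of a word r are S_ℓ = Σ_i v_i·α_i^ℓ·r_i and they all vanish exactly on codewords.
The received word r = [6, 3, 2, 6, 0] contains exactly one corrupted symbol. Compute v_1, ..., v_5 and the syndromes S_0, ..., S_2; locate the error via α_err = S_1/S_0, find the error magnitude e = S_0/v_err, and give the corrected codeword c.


S = (5, 6, 5), error at position 1, error magnitude e = 10, c = [7, 3, 2, 6, 0].

Step 1: column multipliers v_i = (∏_{j≠i}(α_i − α_j))^{−1} mod 11.
  i = 1 (α = 10): (10−4)(10−8)(10−3)(10−5) = 6·2·7·5 = 420 ≡ 2, so v_1 = 2^{−1} = 6 (mod 11).
  i = 2 (α = 4): (4−10)(4−8)(4−3)(4−5) = (−6)·(−4)·1·(−1) = −24 ≡ 9, so v_2 = 9^{−1} = 5 (mod 11).
  i = 3 (α = 8): (8−10)(8−4)(8−3)(8−5) = (−2)·4·5·3 = −120 ≡ 1, so v_3 = 1^{−1} = 1 (mod 11).
  i = 4 (α = 3): (3−10)(3−4)(3−8)(3−5) = (−7)·(−1)·(−5)·(−2) = 70 ≡ 4, so v_4 = 4^{−1} = 3 (mod 11).
  i = 5 (α = 5): (5−10)(5−4)(5−8)(5−3) = (−5)·1·(−3)·2 = 30 ≡ 8, so v_5 = 8^{−1} = 7 (mod 11).
  v = [6, 5, 1, 3, 7].
Step 2: syndromes of r = [6, 3, 2, 6, 0] (all sums mod 11).
  S_0 = Σ v_i r_i = 6·6 + 5·3 + 1·2 + 3·6 + 7·0 = 71 ≡ 5.
  S_1 = Σ v_i α_i r_i = 6·10·6 + 5·4·3 + 1·8·2 + 3·3·6 + 7·5·0 = 490 ≡ 6.
  α_i^2 mod 11 = [1, 5, 9, 9, 3].
  S_2 = Σ v_i α_i^2 r_i = 6·1·6 + 5·5·3 + 1·9·2 + 3·9·6 + 7·3·0 = 291 ≡ 5.
  S = (5, 6, 5) ≠ 0, so r is not a codeword (an error is present).
Step 3: locate the error. For a single error e at position i, S_ℓ = v_i·e·α_i^ℓ, so α_err = S_1/S_0.
  S_0^{−1} = 5^{−1} = 9 (mod 11), so α_err = 6·9 = 54 ≡ 10 = α_1. Error position i = 1.
  Consistency check: S_2/S_1 = 5·2 = 10 ≡ 10 = α_err ✓ (single-error assumption holds).
Step 4: error magnitude e = S_0/v_1 = S_0·∏_{j≠1}(α_1 − α_j) = 5·2 = 10 ≡ 10 (mod 11).
Step 5: correct position 1: c_1 = r_1 − e = 6 − 10 ≡ 7 (mod 11). Hence c = [7, 3, 2, 6, 0].
  Check: interpolating c through the α_i gives m(x) = 4 + 8·x (degree < 2) with m(α_i) = c_i for every i, so c is indeed a codeword.


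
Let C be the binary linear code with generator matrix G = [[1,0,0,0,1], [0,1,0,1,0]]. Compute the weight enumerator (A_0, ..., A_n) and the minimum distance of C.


Weight distribution: A_0 = 1, A_2 = 2, A_4 = 1. Minimum distance d = 2.

Enumerate all 2^2 = 4 messages m ∈ F_2^2.
For each, compute codeword c = mG in F_2^5, then tally its weight.
  m = 00 → c = 00000, weight = 0.
  m = 10 → c = 10001, weight = 2.
  m = 01 → c = 01010, weight = 2.
  m = 11 → c = 11011, weight = 4.
Tally weights:
  weight 0: 1 codewords.
  weight 2: 2 codewords.
  weight 4: 1 codewords.
Minimum distance d = smallest w > 0 with A_w > 0 = 2.
Sanity: Σ A_w = 4 = 2^2 = 4 ✓.


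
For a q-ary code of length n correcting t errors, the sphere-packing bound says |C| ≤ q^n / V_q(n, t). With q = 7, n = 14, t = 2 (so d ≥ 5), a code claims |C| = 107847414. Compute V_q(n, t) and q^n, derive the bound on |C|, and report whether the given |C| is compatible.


V_q(n, t) = 3361, q^n = 678223072849, Hamming bound = 201792047, |C| = 107847414 ≤ bound (satisfied).

Step 1: Compute V_q(n, t) = Σ_{j=0}^2 C(n, j) (q−1)^j.
  j = 0: C(14,0)·(6)^0 = 1·1 = 1.
  j = 1: C(14,1)·(6)^1 = 14·6 = 84.
  j = 2: C(14,2)·(6)^2 = 91·36 = 3276.
  V_q(n, t) = 1 + 84 + 3276 = 3361.
Step 2: q^n = 7^14 = 678223072849.
Step 3: Hamming bound ⌊q^n / V_q(n,t)⌋ = ⌊678223072849/3361⌋ = 201792047.
Step 4: Compare |C| = 107847414 to 201792047: satisfied.
The claimed |C| lies below the Hamming bound.


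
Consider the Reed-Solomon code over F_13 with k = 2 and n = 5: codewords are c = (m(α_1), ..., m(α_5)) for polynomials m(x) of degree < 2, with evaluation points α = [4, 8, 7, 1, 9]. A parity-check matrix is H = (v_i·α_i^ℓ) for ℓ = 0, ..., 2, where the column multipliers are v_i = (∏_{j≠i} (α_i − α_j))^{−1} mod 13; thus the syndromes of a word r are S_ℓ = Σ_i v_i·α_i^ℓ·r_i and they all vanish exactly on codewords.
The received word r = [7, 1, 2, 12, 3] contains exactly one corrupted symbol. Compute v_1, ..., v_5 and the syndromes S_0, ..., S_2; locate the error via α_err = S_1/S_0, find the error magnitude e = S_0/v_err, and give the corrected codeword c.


S = (4, 6, 9), error at position 2, error magnitude e = 5, c = [7, 9, 2, 12, 3].

Step 1: column multipliers v_i = (∏_{j≠i}(α_i − α_j))^{−1} mod 13.
  i = 1 (α = 4): (4−8)(4−7)(4−1)(4−9) = (−4)·(−3)·3·(−5) = −180 ≡ 2, so v_1 = 2^{−1} = 7 (mod 13).
  i = 2 (α = 8): (8−4)(8−7)(8−1)(8−9) = 4·1·7·(−1) = −28 ≡ 11, so v_2 = 11^{−1} = 6 (mod 13).
  i = 3 (α = 7): (7−4)(7−8)(7−1)(7−9) = 3·(−1)·6·(−2) = 36 ≡ 10, so v_3 = 10^{−1} = 4 (mod 13).
  i = 4 (α = 1): (1−4)(1−8)(1−7)(1−9) = (−3)·(−7)·(−6)·(−8) = 1008 ≡ 7, so v_4 = 7^{−1} = 2 (mod 13).
  i = 5 (α = 9): (9−4)(9−8)(9−7)(9−1) = 5·1·2·8 = 80 ≡ 2, so v_5 = 2^{−1} = 7 (mod 13).
  v = [7, 6, 4, 2, 7].
Step 2: syndromes of r = [7, 1, 2, 12, 3] (all sums mod 13).
  S_0 = Σ v_i r_i = 7·7 + 6·1 + 4·2 + 2·12 + 7·3 = 108 ≡ 4.
  S_1 = Σ v_i α_i r_i = 7·4·7 + 6·8·1 + 4·7·2 + 2·1·12 + 7·9·3 = 513 ≡ 6.
  α_i^2 mod 13 = [3, 12, 10, 1, 3].
  S_2 = Σ v_i α_i^2 r_i = 7·3·7 + 6·12·1 + 4·10·2 + 2·1·12 + 7·3·3 = 386 ≡ 9.
  S = (4, 6, 9) ≠ 0, so r is not a codeword (an error is present).
Step 3: locate the error. For a single error e at position i, S_ℓ = v_i·e·α_i^ℓ, so α_err = S_1/S_0.
  S_0^{−1} = 4^{−1} = 10 (mod 13), so α_err = 6·10 = 60 ≡ 8 = α_2. Error position i = 2.
  Consistency check: S_2/S_1 = 9·11 = 99 ≡ 8 = α_err ✓ (single-error assumption holds).
Step 4: error magnitude e = S_0/v_2 = S_0·∏_{j≠2}(α_2 − α_j) = 4·11 = 44 ≡ 5 (mod 13).
Step 5: correct position 2: c_2 = r_2 − e = 1 − 5 ≡ 9 (mod 13). Hence c = [7, 9, 2, 12, 3].
  Check: interpolating c through the α_i gives m(x) = 5 + 7·x (degree < 2) with m(α_i) = c_i for every i, so c is indeed a codeword.


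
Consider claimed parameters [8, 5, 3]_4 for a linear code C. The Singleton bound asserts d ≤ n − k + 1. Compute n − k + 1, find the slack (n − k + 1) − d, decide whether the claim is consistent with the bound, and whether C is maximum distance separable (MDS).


Singleton RHS = n − k + 1 = 4, slack = 1, bound satisfied, not MDS.

Singleton bound: d ≤ n − k + 1.
Here n = 8, k = 5, so n − k + 1 = 4.
Given d = 3, check d ≤ 4: YES.
Slack = (n − k + 1) − d = 1.
The code is NOT MDS (slack = 1 > 0).
Description: the claimed parameters are [8, 5, 3]_4; such a code would be non-MDS.


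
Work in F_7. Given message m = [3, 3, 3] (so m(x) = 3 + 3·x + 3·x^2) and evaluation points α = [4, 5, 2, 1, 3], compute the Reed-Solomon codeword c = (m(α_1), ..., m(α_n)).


c = [0, 2, 0, 2, 4]

Message polynomial: m(x) = 3 + 3·x + 3·x^2 (mod 7).
For each evaluation point α_i, compute m(α_i) mod 7:
  α_1 = 4: Horner steps 3 → 1 → 0, so m(4) = 0.
  α_2 = 5: Horner steps 3 → 4 → 2, so m(5) = 2.
  α_3 = 2: Horner steps 3 → 2 → 0, so m(2) = 0.
  α_4 = 1: Horner steps 3 → 6 → 2, so m(1) = 2.
  α_5 = 3: Horner steps 3 → 5 → 4, so m(3) = 4.
Codeword c = [0, 2, 0, 2, 4] ∈ F_7^5.


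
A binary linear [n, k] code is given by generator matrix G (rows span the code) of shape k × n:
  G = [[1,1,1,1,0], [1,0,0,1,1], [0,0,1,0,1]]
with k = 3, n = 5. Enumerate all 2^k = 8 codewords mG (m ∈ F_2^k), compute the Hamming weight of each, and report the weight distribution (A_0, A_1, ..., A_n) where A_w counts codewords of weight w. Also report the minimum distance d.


Weight distribution: A_0 = 1, A_1 = 1, A_2 = 1, A_3 = 3, A_4 = 2. Minimum distance d = 1.

Enumerate all 2^3 = 8 messages m ∈ F_2^3.
For each, compute codeword c = mG in F_2^5, then tally its weight.
  m = 000 → c = 00000, weight = 0.
  m = 100 → c = 11110, weight = 4.
  m = 010 → c = 10011, weight = 3.
  m = 110 → c = 01101, weight = 3.
  m = 001 → c = 00101, weight = 2.
  m = 101 → c = 11011, weight = 4.
  m = 011 → c = 10110, weight = 3.
  m = 111 → c = 01000, weight = 1.
Tally weights:
  weight 0: 1 codewords.
  weight 1: 1 codewords.
  weight 2: 1 codewords.
  weight 3: 3 codewords.
  weight 4: 2 codewords.
Minimum distance d = smallest w > 0 with A_w > 0 = 1.
Sanity: Σ A_w = 8 = 2^3 = 8 ✓.


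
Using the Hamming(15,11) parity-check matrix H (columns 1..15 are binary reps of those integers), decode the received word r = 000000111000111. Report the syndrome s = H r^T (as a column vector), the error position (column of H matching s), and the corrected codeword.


s = (1, 0, 1, 0)^T, error position = 10, corrected codeword c = 000000111100111

Compute s = H r^T mod 2 one row at a time:
  s_1 = 1 + 1 + 0 + 0 + 0 + 1 + 1 + 1 = 5 ≡ 1 (mod 2).
  s_2 = 0 + 0 + 0 + 1 + 0 + 1 + 1 + 1 = 4 ≡ 0 (mod 2).
  s_3 = 0 + 0 + 0 + 1 + 0 + 0 + 1 + 1 = 3 ≡ 1 (mod 2).
  s_4 = 0 + 0 + 0 + 1 + 1 + 0 + 1 + 1 = 4 ≡ 0 (mod 2).
s = (1, 0, 1, 0)^T — this equals column 10 of H (binary 1010), so error is at position 10.
Correct: flip bit 10 of r = 000000111000111 to get c = 000000111100111.


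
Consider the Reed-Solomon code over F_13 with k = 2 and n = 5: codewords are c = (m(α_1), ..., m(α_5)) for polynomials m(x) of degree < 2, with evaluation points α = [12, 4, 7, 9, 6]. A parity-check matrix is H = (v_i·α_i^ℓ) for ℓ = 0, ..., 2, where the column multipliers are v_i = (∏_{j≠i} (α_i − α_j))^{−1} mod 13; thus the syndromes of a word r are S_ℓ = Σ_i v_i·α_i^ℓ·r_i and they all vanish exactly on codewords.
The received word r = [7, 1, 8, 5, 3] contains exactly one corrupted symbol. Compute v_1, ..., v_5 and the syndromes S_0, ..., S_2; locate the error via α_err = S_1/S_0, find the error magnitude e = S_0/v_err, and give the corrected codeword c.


S = (10, 1, 4), error at position 2, error magnitude e = 8, c = [7, 6, 8, 5, 3].

Step 1: column multipliers v_i = (∏_{j≠i}(α_i − α_j))^{−1} mod 13.
  i = 1 (α = 12): (12−4)(12−7)(12−9)(12−6) = 8·5·3·6 = 720 ≡ 5, so v_1 = 5^{−1} = 8 (mod 13).
  i = 2 (α = 4): (4−12)(4−7)(4−9)(4−6) = (−8)·(−3)·(−5)·(−2) = 240 ≡ 6, so v_2 = 6^{−1} = 11 (mod 13).
  i = 3 (α = 7): (7−12)(7−4)(7−9)(7−6) = (−5)·3·(−2)·1 = 30 ≡ 4, so v_3 = 4^{−1} = 10 (mod 13).
  i = 4 (α = 9): (9−12)(9−4)(9−7)(9−6) = (−3)·5·2·3 = −90 ≡ 1, so v_4 = 1^{−1} = 1 (mod 13).
  i = 5 (α = 6): (6−12)(6−4)(6−7)(6−9) = (−6)·2·(−1)·(−3) = −36 ≡ 3, so v_5 = 3^{−1} = 9 (mod 13).
  v = [8, 11, 10, 1, 9].
Step 2: syndromes of r = [7, 1, 8, 5, 3] (all sums mod 13).
  S_0 = Σ v_i r_i = 8·7 + 11·1 + 10·8 + 1·5 + 9·3 = 179 ≡ 10.
  S_1 = Σ v_i α_i r_i = 8·12·7 + 11·4·1 + 10·7·8 + 1·9·5 + 9·6·3 = 1483 ≡ 1.
  α_i^2 mod 13 = [1, 3, 10, 3, 10].
  S_2 = Σ v_i α_i^2 r_i = 8·1·7 + 11·3·1 + 10·10·8 + 1·3·5 + 9·10·3 = 1174 ≡ 4.
  S = (10, 1, 4) ≠ 0, so r is not a codeword (an error is present).
Step 3: locate the error. For a single error e at position i, S_ℓ = v_i·e·α_i^ℓ, so α_err = S_1/S_0.
  S_0^{−1} = 10^{−1} = 4 (mod 13), so α_err = 1·4 = 4 ≡ 4 = α_2. Error position i = 2.
  Consistency check: S_2/S_1 = 4·1 = 4 ≡ 4 = α_err ✓ (single-error assumption holds).
Step 4: error magnitude e = S_0/v_2 = S_0·∏_{j≠2}(α_2 − α_j) = 10·6 = 60 ≡ 8 (mod 13).
Step 5: correct position 2: c_2 = r_2 − e = 1 − 8 ≡ 6 (mod 13). Hence c = [7, 6, 8, 5, 3].
  Check: interpolating c through the α_i gives m(x) = 12 + 5·x (degree < 2) with m(α_i) = c_i for every i, so c is indeed a codeword.


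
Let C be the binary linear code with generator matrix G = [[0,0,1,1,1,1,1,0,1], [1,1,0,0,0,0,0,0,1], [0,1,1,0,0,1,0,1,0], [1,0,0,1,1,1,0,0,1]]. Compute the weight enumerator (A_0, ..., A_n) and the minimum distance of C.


Weight distribution: A_0 = 1, A_3 = 2, A_4 = 5, A_5 = 4, A_6 = 2, A_7 = 2. Minimum distance d = 3.

Enumerate all 2^4 = 16 messages m ∈ F_2^4.
For each, compute codeword c = mG in F_2^9, then tally its weight.
  m = 0000 → c = 000000000, weight = 0.
  m = 1000 → c = 001111101, weight = 6.
  m = 0100 → c = 110000001, weight = 3.
  m = 1100 → c = 111111100, weight = 7.
  m = 0010 → c = 011001010, weight = 4.
  m = 1010 → c = 010110111, weight = 6.
  m = 0110 → c = 101001011, weight = 5.
  m = 1110 → c = 100110110, weight = 5.
  m = 0001 → c = 100111001, weight = 5.
  m = 1001 → c = 101000100, weight = 3.
  m = 0101 → c = 010111000, weight = 4.
  m = 1101 → c = 011000101, weight = 4.
  m = 0011 → c = 111110011, weight = 7.
  m = 1011 → c = 110001110, weight = 5.
  m = 0111 → c = 001110010, weight = 4.
  m = 1111 → c = 000001111, weight = 4.
Tally weights:
  weight 0: 1 codewords.
  weight 3: 2 codewords.
  weight 4: 5 codewords.
  weight 5: 4 codewords.
  weight 6: 2 codewords.
  weight 7: 2 codewords.
Minimum distance d = smallest w > 0 with A_w > 0 = 3.
Sanity: Σ A_w = 16 = 2^4 = 16 ✓.


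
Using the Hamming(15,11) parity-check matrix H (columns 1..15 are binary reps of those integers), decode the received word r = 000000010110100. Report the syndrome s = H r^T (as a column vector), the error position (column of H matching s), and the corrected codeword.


s = (0, 1, 0, 0)^T, error position = 4, corrected codeword c = 000100010110100

Compute s = H r^T mod 2 one row at a time:
  s_1 = 1 + 0 + 1 + 1 + 0 + 1 + 0 + 0 = 4 ≡ 0 (mod 2).
  s_2 = 0 + 0 + 0 + 0 + 0 + 1 + 0 + 0 = 1 ≡ 1 (mod 2).
  s_3 = 0 + 0 + 0 + 0 + 1 + 1 + 0 + 0 = 2 ≡ 0 (mod 2).
  s_4 = 0 + 0 + 0 + 0 + 0 + 1 + 1 + 0 = 2 ≡ 0 (mod 2).
s = (0, 1, 0, 0)^T — this equals column 4 of H (binary 0100), so error is at position 4.
Correct: flip bit 4 of r = 000000010110100 to get c = 000100010110100.


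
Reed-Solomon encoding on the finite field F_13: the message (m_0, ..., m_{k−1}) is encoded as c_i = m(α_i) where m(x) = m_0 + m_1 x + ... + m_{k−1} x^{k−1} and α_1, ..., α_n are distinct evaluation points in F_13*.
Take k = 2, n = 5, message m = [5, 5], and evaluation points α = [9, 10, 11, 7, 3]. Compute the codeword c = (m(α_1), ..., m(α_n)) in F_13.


c = [11, 3, 8, 1, 7]

Message polynomial: m(x) = 5 + 5·x (mod 13).
For each evaluation point α_i, compute m(α_i) mod 13:
  α_1 = 9: Horner steps 5 → 11, so m(9) = 11.
  α_2 = 10: Horner steps 5 → 3, so m(10) = 3.
  α_3 = 11: Horner steps 5 → 8, so m(11) = 8.
  α_4 = 7: Horner steps 5 → 1, so m(7) = 1.
  α_5 = 3: Horner steps 5 → 7, so m(3) = 7.
Codeword c = [11, 3, 8, 1, 7] ∈ F_13^5.


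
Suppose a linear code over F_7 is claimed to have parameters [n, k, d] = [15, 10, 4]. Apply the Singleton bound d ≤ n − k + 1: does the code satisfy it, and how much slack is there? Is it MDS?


Singleton RHS = n − k + 1 = 6, slack = 2, bound satisfied, not MDS.

Singleton bound: d ≤ n − k + 1.
Here n = 15, k = 10, so n − k + 1 = 6.
Given d = 4, check d ≤ 6: YES.
Slack = (n − k + 1) − d = 2.
The code is NOT MDS (slack = 2 > 0).
Description: the claimed parameters are [15, 10, 4]_7; such a code would be non-MDS.


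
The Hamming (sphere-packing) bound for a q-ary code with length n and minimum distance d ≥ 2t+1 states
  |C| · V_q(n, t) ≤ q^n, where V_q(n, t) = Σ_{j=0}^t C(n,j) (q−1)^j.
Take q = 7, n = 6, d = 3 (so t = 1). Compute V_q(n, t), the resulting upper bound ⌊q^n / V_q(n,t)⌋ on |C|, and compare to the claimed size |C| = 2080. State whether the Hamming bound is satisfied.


V_q(n, t) = 37, q^n = 117649, Hamming bound = 3179, |C| = 2080 ≤ bound (satisfied).

Step 1: Compute V_q(n, t) = Σ_{j=0}^1 C(n, j) (q−1)^j.
  j = 0: C(6,0)·(6)^0 = 1·1 = 1.
  j = 1: C(6,1)·(6)^1 = 6·6 = 36.
  V_q(n, t) = 1 + 36 = 37.
Step 2: q^n = 7^6 = 117649.
Step 3: Hamming bound ⌊q^n / V_q(n,t)⌋ = ⌊117649/37⌋ = 3179.
Step 4: Compare |C| = 2080 to 3179: satisfied.
The claimed |C| lies below the Hamming bound.


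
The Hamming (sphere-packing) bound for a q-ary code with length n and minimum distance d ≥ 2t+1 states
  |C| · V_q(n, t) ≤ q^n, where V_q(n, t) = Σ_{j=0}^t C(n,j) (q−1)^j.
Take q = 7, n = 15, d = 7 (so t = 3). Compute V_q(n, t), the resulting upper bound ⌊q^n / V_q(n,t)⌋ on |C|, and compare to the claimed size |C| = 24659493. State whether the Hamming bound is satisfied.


V_q(n, t) = 102151, q^n = 4747561509943, Hamming bound = 46475918, |C| = 24659493 ≤ bound (satisfied).

Step 1: Compute V_q(n, t) = Σ_{j=0}^3 C(n, j) (q−1)^j.
  j = 0: C(15,0)·(6)^0 = 1·1 = 1.
  j = 1: C(15,1)·(6)^1 = 15·6 = 90.
  j = 2: C(15,2)·(6)^2 = 105·36 = 3780.
  j = 3: C(15,3)·(6)^3 = 455·216 = 98280.
  V_q(n, t) = 1 + 90 + 3780 + 98280 = 102151.
Step 2: q^n = 7^15 = 4747561509943.
Step 3: Hamming bound ⌊q^n / V_q(n,t)⌋ = ⌊4747561509943/102151⌋ = 46475918.
Step 4: Compare |C| = 24659493 to 46475918: satisfied.
The claimed |C| lies below the Hamming bound.


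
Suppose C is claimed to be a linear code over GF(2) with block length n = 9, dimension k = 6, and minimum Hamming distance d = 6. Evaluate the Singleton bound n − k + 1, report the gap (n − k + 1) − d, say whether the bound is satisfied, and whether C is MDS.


Singleton RHS = n − k + 1 = 4, slack = -2, bound violated (no such code; not MDS).

Singleton bound: d ≤ n − k + 1.
Here n = 9, k = 6, so n − k + 1 = 4.
Given d = 6, check d ≤ 4: NO.
Slack = (n − k + 1) − d = -2.
The slack is negative: d = 6 exceeds n − k + 1 = 4 by 2, so the Singleton bound is violated and no linear [9, 6, 6]_2 code can exist. In particular it is not MDS (MDS requires d = n − k + 1 exactly).
Description: the claimed parameters are [9, 6, 6]_2; such a code would be impossible (violates the Singleton bound).


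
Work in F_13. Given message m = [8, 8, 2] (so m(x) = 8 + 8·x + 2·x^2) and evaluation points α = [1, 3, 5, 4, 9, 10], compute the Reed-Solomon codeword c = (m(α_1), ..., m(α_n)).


c = [5, 11, 7, 7, 8, 2]

Message polynomial: m(x) = 8 + 8·x + 2·x^2 (mod 13).
For each evaluation point α_i, compute m(α_i) mod 13:
  α_1 = 1: Horner steps 2 → 10 → 5, so m(1) = 5.
  α_2 = 3: Horner steps 2 → 1 → 11, so m(3) = 11.
  α_3 = 5: Horner steps 2 → 5 → 7, so m(5) = 7.
  α_4 = 4: Horner steps 2 → 3 → 7, so m(4) = 7.
  α_5 = 9: Horner steps 2 → 0 → 8, so m(9) = 8.
  α_6 = 10: Horner steps 2 → 2 → 2, so m(10) = 2.
Codeword c = [5, 11, 7, 7, 8, 2] ∈ F_13^6.


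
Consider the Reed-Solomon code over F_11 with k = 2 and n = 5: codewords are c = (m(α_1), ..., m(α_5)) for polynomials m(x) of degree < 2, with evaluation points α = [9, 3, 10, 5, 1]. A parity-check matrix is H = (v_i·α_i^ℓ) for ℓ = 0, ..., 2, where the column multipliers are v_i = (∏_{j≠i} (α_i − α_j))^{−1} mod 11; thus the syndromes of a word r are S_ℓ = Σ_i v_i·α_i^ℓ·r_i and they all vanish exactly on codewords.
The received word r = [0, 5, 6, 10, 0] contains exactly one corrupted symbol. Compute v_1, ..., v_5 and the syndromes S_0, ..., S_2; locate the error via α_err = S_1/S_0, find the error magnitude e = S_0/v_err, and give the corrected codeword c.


S = (4, 3, 5), error at position 1, error magnitude e = 2, c = [9, 5, 6, 10, 0].

Step 1: column multipliers v_i = (∏_{j≠i}(α_i − α_j))^{−1} mod 11.
  i = 1 (α = 9): (9−3)(9−10)(9−5)(9−1) = 6·(−1)·4·8 = −192 ≡ 6, so v_1 = 6^{−1} = 2 (mod 11).
  i = 2 (α = 3): (3−9)(3−10)(3−5)(3−1) = (−6)·(−7)·(−2)·2 = −168 ≡ 8, so v_2 = 8^{−1} = 7 (mod 11).
  i = 3 (α = 10): (10−9)(10−3)(10−5)(10−1) = 1·7·5·9 = 315 ≡ 7, so v_3 = 7^{−1} = 8 (mod 11).
  i = 4 (α = 5): (5−9)(5−3)(5−10)(5−1) = (−4)·2·(−5)·4 = 160 ≡ 6, so v_4 = 6^{−1} = 2 (mod 11).
  i = 5 (α = 1): (1−9)(1−3)(1−10)(1−5) = (−8)·(−2)·(−9)·(−4) = 576 ≡ 4, so v_5 = 4^{−1} = 3 (mod 11).
  v = [2, 7, 8, 2, 3].
Step 2: syndromes of r = [0, 5, 6, 10, 0] (all sums mod 11).
  S_0 = Σ v_i r_i = 2·0 + 7·5 + 8·6 + 2·10 + 3·0 = 103 ≡ 4.
  S_1 = Σ v_i α_i r_i = 2·9·0 + 7·3·5 + 8·10·6 + 2·5·10 + 3·1·0 = 685 ≡ 3.
  α_i^2 mod 11 = [4, 9, 1, 3, 1].
  S_2 = Σ v_i α_i^2 r_i = 2·4·0 + 7·9·5 + 8·1·6 + 2·3·10 + 3·1·0 = 423 ≡ 5.
  S = (4, 3, 5) ≠ 0, so r is not a codeword (an error is present).
Step 3: locate the error. For a single error e at position i, S_ℓ = v_i·e·α_i^ℓ, so α_err = S_1/S_0.
  S_0^{−1} = 4^{−1} = 3 (mod 11), so α_err = 3·3 = 9 ≡ 9 = α_1. Error position i = 1.
  Consistency check: S_2/S_1 = 5·4 = 20 ≡ 9 = α_err ✓ (single-error assumption holds).
Step 4: error magnitude e = S_0/v_1 = S_0·∏_{j≠1}(α_1 − α_j) = 4·6 = 24 ≡ 2 (mod 11).
Step 5: correct position 1: c_1 = r_1 − e = 0 − 2 ≡ 9 (mod 11). Hence c = [9, 5, 6, 10, 0].
  Check: interpolating c through the α_i gives m(x) = 3 + 8·x (degree < 2) with m(α_i) = c_i for every i, so c is indeed a codeword.
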